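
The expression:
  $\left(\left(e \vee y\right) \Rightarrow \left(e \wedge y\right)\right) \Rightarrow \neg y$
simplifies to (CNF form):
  $\neg e \vee \neg y$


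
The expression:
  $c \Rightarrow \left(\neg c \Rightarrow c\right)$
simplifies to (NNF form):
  $\text{True}$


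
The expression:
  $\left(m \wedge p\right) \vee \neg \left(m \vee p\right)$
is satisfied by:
  {p: False, m: False}
  {m: True, p: True}


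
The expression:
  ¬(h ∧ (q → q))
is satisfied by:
  {h: False}


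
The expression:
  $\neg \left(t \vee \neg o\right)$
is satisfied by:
  {o: True, t: False}


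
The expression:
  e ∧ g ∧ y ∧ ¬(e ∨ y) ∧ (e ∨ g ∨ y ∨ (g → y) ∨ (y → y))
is never true.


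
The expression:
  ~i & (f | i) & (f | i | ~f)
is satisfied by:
  {f: True, i: False}


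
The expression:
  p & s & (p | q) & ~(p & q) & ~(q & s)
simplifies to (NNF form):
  p & s & ~q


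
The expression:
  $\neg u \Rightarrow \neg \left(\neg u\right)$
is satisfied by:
  {u: True}


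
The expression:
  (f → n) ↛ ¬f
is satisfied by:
  {f: True, n: True}


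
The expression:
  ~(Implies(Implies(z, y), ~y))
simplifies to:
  y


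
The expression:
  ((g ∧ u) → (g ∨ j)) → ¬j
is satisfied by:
  {j: False}


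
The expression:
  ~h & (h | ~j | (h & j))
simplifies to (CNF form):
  ~h & ~j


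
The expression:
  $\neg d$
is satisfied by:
  {d: False}


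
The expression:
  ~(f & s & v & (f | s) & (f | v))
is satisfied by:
  {s: False, v: False, f: False}
  {f: True, s: False, v: False}
  {v: True, s: False, f: False}
  {f: True, v: True, s: False}
  {s: True, f: False, v: False}
  {f: True, s: True, v: False}
  {v: True, s: True, f: False}


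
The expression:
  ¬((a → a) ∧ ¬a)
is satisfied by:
  {a: True}


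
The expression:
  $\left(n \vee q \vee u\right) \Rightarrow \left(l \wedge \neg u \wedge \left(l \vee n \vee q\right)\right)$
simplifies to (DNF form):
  $\left(l \wedge \neg u\right) \vee \left(l \wedge \neg n \wedge \neg u\right) \vee \left(l \wedge \neg q \wedge \neg u\right) \vee \left(\neg n \wedge \neg q \wedge \neg u\right)$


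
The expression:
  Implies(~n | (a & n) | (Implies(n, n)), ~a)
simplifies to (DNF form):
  ~a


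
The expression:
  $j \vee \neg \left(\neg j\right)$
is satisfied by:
  {j: True}


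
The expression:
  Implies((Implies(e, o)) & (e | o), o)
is always true.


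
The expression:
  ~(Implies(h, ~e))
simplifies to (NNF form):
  e & h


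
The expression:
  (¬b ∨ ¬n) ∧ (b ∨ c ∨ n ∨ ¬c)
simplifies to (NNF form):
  ¬b ∨ ¬n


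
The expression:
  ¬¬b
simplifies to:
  b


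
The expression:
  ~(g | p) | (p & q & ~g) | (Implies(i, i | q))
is always true.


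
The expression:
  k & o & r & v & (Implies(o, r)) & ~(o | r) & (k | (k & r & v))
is never true.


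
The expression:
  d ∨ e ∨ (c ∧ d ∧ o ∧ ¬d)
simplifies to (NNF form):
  d ∨ e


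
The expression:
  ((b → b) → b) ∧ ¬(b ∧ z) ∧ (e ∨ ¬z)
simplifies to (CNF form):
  b ∧ ¬z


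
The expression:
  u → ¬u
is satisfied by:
  {u: False}


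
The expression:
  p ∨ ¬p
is always true.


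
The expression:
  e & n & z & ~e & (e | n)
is never true.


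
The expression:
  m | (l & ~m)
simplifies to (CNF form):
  l | m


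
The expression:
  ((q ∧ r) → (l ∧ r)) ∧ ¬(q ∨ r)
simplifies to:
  ¬q ∧ ¬r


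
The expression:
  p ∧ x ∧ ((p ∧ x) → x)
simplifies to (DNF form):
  p ∧ x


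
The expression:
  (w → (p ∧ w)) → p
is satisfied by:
  {p: True, w: True}
  {p: True, w: False}
  {w: True, p: False}


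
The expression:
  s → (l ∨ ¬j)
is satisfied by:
  {l: True, s: False, j: False}
  {s: False, j: False, l: False}
  {j: True, l: True, s: False}
  {j: True, s: False, l: False}
  {l: True, s: True, j: False}
  {s: True, l: False, j: False}
  {j: True, s: True, l: True}


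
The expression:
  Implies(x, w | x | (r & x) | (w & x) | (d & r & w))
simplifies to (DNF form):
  True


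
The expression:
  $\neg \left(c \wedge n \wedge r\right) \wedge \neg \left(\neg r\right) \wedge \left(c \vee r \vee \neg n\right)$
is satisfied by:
  {r: True, c: False, n: False}
  {r: True, n: True, c: False}
  {r: True, c: True, n: False}


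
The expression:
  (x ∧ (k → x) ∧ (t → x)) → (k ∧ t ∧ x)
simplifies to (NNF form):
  (k ∧ t) ∨ ¬x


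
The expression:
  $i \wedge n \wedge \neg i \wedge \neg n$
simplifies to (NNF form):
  $\text{False}$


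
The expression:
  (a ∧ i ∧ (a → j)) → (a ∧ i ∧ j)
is always true.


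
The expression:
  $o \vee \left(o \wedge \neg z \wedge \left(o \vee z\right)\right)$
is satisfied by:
  {o: True}


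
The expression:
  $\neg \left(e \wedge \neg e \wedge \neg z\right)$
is always true.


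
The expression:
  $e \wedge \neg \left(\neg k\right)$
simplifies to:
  $e \wedge k$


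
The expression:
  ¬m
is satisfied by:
  {m: False}


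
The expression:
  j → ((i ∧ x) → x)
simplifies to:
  True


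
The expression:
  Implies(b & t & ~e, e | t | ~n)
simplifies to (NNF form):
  True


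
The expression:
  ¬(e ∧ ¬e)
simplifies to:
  True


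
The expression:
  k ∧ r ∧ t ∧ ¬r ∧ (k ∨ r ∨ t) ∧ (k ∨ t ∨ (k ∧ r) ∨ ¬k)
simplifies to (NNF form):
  False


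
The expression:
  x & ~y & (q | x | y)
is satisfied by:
  {x: True, y: False}


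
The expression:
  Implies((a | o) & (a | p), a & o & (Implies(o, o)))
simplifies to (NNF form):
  (a & o) | (~a & ~o) | (~a & ~p)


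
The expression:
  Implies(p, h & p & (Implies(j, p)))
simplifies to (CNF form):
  h | ~p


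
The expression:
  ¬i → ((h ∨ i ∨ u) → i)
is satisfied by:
  {i: True, h: False, u: False}
  {i: True, u: True, h: False}
  {i: True, h: True, u: False}
  {i: True, u: True, h: True}
  {u: False, h: False, i: False}


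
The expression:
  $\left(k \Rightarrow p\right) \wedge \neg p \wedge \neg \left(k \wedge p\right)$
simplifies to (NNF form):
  $\neg k \wedge \neg p$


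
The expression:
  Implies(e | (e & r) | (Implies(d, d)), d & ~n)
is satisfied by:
  {d: True, n: False}


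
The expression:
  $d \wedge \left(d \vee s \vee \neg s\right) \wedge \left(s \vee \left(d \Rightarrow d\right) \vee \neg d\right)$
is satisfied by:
  {d: True}


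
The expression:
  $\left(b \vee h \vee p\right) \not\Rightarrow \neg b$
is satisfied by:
  {b: True}


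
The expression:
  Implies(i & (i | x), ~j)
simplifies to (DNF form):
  ~i | ~j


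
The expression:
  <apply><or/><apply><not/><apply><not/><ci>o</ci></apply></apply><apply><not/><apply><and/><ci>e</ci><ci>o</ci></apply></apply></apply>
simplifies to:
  <true/>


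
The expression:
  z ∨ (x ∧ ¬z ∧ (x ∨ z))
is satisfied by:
  {x: True, z: True}
  {x: True, z: False}
  {z: True, x: False}


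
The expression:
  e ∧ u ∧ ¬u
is never true.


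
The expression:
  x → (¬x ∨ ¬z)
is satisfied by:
  {z: False, x: False}
  {x: True, z: False}
  {z: True, x: False}


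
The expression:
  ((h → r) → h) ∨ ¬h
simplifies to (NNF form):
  True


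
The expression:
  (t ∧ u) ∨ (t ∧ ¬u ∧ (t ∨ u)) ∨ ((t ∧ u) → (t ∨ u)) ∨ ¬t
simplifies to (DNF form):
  True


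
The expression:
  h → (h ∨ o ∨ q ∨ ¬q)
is always true.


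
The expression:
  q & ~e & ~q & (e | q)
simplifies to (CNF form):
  False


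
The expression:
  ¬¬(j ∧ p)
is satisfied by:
  {p: True, j: True}


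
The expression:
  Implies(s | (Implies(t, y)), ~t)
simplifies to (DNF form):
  ~t | (~s & ~y)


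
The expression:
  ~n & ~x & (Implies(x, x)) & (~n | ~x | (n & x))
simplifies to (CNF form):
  ~n & ~x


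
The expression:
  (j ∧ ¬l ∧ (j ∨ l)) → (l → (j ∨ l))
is always true.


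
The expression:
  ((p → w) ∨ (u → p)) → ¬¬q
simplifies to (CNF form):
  q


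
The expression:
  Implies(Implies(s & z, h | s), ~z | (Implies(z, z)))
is always true.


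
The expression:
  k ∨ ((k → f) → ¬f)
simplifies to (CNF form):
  k ∨ ¬f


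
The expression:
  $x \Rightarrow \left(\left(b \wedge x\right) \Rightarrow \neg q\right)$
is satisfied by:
  {q: False, x: False, b: False}
  {b: True, q: False, x: False}
  {x: True, q: False, b: False}
  {b: True, x: True, q: False}
  {q: True, b: False, x: False}
  {b: True, q: True, x: False}
  {x: True, q: True, b: False}


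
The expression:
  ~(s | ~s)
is never true.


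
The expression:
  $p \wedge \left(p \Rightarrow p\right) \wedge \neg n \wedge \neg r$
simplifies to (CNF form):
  $p \wedge \neg n \wedge \neg r$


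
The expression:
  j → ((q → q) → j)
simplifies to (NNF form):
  True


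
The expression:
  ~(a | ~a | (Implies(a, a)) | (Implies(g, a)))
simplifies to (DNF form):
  False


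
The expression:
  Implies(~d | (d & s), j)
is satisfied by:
  {d: True, j: True, s: False}
  {j: True, s: False, d: False}
  {d: True, j: True, s: True}
  {j: True, s: True, d: False}
  {d: True, s: False, j: False}


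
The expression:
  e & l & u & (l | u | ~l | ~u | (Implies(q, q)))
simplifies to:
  e & l & u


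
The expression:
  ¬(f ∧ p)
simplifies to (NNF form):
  ¬f ∨ ¬p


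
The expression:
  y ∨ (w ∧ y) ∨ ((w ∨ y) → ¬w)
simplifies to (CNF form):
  y ∨ ¬w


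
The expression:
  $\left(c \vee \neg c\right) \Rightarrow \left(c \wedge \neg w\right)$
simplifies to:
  $c \wedge \neg w$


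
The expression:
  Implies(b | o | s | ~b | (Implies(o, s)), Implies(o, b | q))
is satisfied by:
  {b: True, q: True, o: False}
  {b: True, o: False, q: False}
  {q: True, o: False, b: False}
  {q: False, o: False, b: False}
  {b: True, q: True, o: True}
  {b: True, o: True, q: False}
  {q: True, o: True, b: False}


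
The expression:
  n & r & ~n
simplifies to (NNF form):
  False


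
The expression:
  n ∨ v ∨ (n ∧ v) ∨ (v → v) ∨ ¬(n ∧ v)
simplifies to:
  True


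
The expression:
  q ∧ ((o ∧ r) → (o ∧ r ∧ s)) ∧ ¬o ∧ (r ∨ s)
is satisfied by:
  {r: True, s: True, q: True, o: False}
  {r: True, q: True, o: False, s: False}
  {s: True, q: True, o: False, r: False}


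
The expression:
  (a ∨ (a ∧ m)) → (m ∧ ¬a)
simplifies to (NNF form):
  ¬a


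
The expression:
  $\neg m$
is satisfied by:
  {m: False}


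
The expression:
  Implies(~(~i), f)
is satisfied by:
  {f: True, i: False}
  {i: False, f: False}
  {i: True, f: True}


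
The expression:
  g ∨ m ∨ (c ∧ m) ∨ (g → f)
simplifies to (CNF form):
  True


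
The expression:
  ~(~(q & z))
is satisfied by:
  {z: True, q: True}


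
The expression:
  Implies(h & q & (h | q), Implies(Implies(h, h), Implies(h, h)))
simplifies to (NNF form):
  True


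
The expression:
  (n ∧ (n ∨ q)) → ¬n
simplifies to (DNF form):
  ¬n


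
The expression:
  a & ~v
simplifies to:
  a & ~v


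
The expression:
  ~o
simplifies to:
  ~o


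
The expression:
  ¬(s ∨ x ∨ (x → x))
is never true.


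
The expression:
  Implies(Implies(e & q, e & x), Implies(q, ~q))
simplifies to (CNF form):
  (e | ~q) & (~q | ~x)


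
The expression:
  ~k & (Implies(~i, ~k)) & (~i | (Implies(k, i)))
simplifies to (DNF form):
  ~k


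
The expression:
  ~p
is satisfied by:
  {p: False}


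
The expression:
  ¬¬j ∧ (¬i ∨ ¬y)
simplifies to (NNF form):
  j ∧ (¬i ∨ ¬y)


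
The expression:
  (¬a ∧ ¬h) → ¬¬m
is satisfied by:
  {a: True, m: True, h: True}
  {a: True, m: True, h: False}
  {a: True, h: True, m: False}
  {a: True, h: False, m: False}
  {m: True, h: True, a: False}
  {m: True, h: False, a: False}
  {h: True, m: False, a: False}


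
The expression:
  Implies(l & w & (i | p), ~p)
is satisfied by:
  {l: False, p: False, w: False}
  {w: True, l: False, p: False}
  {p: True, l: False, w: False}
  {w: True, p: True, l: False}
  {l: True, w: False, p: False}
  {w: True, l: True, p: False}
  {p: True, l: True, w: False}


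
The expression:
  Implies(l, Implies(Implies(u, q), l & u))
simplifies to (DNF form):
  u | ~l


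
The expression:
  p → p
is always true.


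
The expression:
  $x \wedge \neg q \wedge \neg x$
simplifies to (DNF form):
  $\text{False}$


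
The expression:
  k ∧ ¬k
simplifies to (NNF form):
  False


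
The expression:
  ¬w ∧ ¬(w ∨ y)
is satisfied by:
  {y: False, w: False}


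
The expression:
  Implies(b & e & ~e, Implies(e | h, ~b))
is always true.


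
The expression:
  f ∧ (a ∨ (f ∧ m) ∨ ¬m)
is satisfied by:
  {f: True}


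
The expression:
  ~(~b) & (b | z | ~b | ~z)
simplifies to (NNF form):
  b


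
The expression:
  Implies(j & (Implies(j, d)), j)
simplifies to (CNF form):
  True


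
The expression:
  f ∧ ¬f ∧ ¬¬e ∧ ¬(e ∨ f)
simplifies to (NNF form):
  False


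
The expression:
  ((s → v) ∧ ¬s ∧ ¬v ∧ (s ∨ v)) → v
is always true.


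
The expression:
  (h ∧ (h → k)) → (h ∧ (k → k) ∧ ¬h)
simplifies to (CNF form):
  ¬h ∨ ¬k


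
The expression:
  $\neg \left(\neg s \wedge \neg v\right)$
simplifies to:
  $s \vee v$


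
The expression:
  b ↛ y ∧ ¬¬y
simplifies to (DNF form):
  False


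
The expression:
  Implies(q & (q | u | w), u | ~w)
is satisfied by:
  {u: True, w: False, q: False}
  {w: False, q: False, u: False}
  {q: True, u: True, w: False}
  {q: True, w: False, u: False}
  {u: True, w: True, q: False}
  {w: True, u: False, q: False}
  {q: True, w: True, u: True}


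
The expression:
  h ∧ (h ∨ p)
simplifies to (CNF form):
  h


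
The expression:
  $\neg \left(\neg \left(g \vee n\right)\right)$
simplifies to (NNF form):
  $g \vee n$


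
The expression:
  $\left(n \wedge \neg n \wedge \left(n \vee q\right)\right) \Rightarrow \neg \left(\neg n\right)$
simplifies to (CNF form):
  $\text{True}$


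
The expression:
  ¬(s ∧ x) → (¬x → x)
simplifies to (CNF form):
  x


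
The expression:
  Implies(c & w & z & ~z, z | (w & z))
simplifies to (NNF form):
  True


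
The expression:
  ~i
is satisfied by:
  {i: False}


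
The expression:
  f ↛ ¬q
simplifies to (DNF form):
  f ∧ q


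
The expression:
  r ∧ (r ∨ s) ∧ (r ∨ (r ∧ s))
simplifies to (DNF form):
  r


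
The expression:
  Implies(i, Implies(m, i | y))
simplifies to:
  True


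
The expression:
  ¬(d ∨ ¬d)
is never true.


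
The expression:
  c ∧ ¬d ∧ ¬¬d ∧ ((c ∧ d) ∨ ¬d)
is never true.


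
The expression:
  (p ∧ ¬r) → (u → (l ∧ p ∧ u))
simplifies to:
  l ∨ r ∨ ¬p ∨ ¬u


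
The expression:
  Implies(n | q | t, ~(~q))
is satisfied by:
  {q: True, t: False, n: False}
  {n: True, q: True, t: False}
  {q: True, t: True, n: False}
  {n: True, q: True, t: True}
  {n: False, t: False, q: False}


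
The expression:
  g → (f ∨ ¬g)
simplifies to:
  f ∨ ¬g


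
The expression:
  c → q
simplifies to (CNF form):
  q ∨ ¬c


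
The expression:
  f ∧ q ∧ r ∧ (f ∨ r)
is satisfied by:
  {r: True, f: True, q: True}


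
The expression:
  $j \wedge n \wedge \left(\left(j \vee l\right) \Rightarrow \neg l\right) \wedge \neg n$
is never true.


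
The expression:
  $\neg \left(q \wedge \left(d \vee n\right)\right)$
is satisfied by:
  {d: False, q: False, n: False}
  {n: True, d: False, q: False}
  {d: True, n: False, q: False}
  {n: True, d: True, q: False}
  {q: True, n: False, d: False}


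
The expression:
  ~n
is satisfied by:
  {n: False}


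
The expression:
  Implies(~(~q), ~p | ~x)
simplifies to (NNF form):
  ~p | ~q | ~x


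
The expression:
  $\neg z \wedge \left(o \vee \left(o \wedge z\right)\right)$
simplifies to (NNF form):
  $o \wedge \neg z$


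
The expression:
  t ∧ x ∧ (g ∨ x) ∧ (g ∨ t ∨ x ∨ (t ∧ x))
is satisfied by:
  {t: True, x: True}


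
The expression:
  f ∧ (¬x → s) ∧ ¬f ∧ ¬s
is never true.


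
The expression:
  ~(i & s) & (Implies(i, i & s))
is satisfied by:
  {i: False}


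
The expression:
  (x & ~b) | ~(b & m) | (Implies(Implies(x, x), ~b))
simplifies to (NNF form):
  ~b | ~m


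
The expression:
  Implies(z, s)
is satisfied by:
  {s: True, z: False}
  {z: False, s: False}
  {z: True, s: True}


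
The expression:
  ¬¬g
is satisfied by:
  {g: True}


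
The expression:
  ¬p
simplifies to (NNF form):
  ¬p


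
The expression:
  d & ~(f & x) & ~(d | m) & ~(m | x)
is never true.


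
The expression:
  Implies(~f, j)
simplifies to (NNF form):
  f | j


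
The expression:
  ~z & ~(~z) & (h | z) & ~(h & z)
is never true.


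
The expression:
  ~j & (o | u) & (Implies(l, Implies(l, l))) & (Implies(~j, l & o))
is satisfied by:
  {o: True, l: True, j: False}


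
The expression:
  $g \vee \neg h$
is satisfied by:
  {g: True, h: False}
  {h: False, g: False}
  {h: True, g: True}


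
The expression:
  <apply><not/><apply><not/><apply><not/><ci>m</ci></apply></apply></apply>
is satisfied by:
  {m: False}


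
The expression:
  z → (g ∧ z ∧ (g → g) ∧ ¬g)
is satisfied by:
  {z: False}


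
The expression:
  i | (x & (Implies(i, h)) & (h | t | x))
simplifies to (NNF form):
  i | x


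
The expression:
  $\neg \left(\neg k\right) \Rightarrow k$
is always true.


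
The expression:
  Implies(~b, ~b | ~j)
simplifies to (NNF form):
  True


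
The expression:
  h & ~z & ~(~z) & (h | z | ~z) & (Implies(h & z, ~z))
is never true.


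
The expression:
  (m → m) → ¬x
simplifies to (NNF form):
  ¬x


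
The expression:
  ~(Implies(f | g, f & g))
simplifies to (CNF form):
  (f | g) & (f | ~f) & (g | ~g) & (~f | ~g)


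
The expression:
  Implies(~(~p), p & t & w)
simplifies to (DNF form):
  ~p | (t & w)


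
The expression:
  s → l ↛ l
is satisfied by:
  {s: False}


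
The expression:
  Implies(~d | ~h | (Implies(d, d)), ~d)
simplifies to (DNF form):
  ~d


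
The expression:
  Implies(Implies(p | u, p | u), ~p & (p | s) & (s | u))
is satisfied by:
  {s: True, p: False}


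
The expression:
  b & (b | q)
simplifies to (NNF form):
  b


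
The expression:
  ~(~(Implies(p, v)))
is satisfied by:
  {v: True, p: False}
  {p: False, v: False}
  {p: True, v: True}


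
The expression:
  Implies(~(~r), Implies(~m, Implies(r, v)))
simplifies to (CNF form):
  m | v | ~r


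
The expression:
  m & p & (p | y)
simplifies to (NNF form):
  m & p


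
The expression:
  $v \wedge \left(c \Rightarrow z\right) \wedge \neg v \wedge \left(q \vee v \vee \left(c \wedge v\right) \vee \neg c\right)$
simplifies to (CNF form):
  $\text{False}$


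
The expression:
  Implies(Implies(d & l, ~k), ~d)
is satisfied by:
  {l: True, k: True, d: False}
  {l: True, k: False, d: False}
  {k: True, l: False, d: False}
  {l: False, k: False, d: False}
  {d: True, l: True, k: True}


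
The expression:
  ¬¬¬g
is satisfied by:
  {g: False}


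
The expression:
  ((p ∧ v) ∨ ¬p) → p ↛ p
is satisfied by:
  {p: True, v: False}


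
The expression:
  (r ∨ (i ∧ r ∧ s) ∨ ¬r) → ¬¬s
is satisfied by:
  {s: True}


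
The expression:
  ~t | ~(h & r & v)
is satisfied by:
  {h: False, v: False, t: False, r: False}
  {r: True, h: False, v: False, t: False}
  {t: True, h: False, v: False, r: False}
  {r: True, t: True, h: False, v: False}
  {v: True, r: False, h: False, t: False}
  {r: True, v: True, h: False, t: False}
  {t: True, v: True, r: False, h: False}
  {r: True, t: True, v: True, h: False}
  {h: True, t: False, v: False, r: False}
  {r: True, h: True, t: False, v: False}
  {t: True, h: True, r: False, v: False}
  {r: True, t: True, h: True, v: False}
  {v: True, h: True, t: False, r: False}
  {r: True, v: True, h: True, t: False}
  {t: True, v: True, h: True, r: False}


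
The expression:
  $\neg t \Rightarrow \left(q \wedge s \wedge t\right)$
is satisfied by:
  {t: True}


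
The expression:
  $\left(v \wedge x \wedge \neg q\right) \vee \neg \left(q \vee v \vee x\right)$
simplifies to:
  $\neg q \wedge \left(v \vee \neg x\right) \wedge \left(x \vee \neg v\right)$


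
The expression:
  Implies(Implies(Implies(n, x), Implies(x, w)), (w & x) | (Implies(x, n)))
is always true.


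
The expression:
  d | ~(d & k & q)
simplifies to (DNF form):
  True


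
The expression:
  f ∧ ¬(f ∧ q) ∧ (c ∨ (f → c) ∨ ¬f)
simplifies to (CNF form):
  c ∧ f ∧ ¬q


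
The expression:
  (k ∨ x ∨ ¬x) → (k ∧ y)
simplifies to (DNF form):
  k ∧ y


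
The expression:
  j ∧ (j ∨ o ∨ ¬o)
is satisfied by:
  {j: True}


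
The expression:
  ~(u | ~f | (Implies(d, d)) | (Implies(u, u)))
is never true.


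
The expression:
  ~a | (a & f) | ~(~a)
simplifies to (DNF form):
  True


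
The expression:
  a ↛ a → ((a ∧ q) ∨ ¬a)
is always true.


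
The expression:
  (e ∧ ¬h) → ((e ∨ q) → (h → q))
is always true.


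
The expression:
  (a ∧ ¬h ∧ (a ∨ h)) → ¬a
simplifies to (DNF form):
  h ∨ ¬a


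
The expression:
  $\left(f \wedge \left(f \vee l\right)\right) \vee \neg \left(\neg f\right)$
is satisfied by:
  {f: True}


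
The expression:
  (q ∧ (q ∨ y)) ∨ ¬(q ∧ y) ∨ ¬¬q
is always true.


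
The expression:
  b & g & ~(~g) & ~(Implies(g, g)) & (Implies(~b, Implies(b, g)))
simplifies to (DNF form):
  False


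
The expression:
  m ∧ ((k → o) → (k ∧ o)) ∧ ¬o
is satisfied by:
  {m: True, k: True, o: False}


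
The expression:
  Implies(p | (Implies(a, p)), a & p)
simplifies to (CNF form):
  a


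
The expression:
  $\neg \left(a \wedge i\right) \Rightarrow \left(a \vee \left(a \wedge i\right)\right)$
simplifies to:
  $a$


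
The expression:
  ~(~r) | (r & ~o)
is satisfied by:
  {r: True}


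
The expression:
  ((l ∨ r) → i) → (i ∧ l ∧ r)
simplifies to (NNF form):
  (l ∧ r) ∨ (l ∧ ¬i) ∨ (r ∧ ¬i)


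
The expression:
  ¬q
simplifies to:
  ¬q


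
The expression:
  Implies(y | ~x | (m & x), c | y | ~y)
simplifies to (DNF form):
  True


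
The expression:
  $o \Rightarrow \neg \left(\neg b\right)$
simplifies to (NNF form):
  $b \vee \neg o$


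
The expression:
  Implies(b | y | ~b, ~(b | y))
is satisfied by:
  {y: False, b: False}


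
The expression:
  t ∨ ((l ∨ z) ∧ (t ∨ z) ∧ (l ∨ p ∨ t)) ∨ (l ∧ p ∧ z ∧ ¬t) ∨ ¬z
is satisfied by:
  {t: True, l: True, p: True, z: False}
  {t: True, l: True, p: False, z: False}
  {t: True, p: True, l: False, z: False}
  {t: True, p: False, l: False, z: False}
  {l: True, p: True, t: False, z: False}
  {l: True, p: False, t: False, z: False}
  {p: True, t: False, l: False, z: False}
  {p: False, t: False, l: False, z: False}
  {z: True, t: True, l: True, p: True}
  {z: True, t: True, l: True, p: False}
  {z: True, t: True, p: True, l: False}
  {z: True, t: True, p: False, l: False}
  {z: True, l: True, p: True, t: False}
  {z: True, l: True, p: False, t: False}
  {z: True, p: True, l: False, t: False}


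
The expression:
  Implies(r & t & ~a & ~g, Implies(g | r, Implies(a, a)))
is always true.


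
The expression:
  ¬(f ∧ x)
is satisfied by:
  {x: False, f: False}
  {f: True, x: False}
  {x: True, f: False}


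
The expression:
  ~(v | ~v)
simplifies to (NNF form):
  False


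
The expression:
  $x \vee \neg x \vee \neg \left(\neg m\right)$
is always true.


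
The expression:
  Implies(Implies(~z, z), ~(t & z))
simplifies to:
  ~t | ~z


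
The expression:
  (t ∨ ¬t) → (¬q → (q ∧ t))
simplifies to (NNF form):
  q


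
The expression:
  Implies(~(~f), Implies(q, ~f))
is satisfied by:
  {q: False, f: False}
  {f: True, q: False}
  {q: True, f: False}


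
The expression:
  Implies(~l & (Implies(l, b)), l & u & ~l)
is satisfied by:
  {l: True}


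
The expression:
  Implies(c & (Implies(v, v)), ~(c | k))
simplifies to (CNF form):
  ~c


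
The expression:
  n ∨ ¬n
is always true.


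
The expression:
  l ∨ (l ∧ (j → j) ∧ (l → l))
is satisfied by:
  {l: True}


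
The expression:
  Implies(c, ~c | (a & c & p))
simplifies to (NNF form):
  ~c | (a & p)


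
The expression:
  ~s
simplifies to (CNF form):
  ~s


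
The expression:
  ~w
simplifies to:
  ~w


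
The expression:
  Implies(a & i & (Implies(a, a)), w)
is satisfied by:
  {w: True, a: False, i: False}
  {w: False, a: False, i: False}
  {i: True, w: True, a: False}
  {i: True, w: False, a: False}
  {a: True, w: True, i: False}
  {a: True, w: False, i: False}
  {a: True, i: True, w: True}


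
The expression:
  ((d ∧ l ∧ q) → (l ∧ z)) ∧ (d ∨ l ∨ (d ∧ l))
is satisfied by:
  {z: True, l: True, q: False, d: False}
  {l: True, z: False, q: False, d: False}
  {d: True, z: True, l: True, q: False}
  {d: True, l: True, z: False, q: False}
  {z: True, q: True, l: True, d: False}
  {q: True, l: True, d: False, z: False}
  {d: True, q: True, l: True, z: True}
  {z: True, d: True, l: False, q: False}
  {d: True, z: False, l: False, q: False}
  {z: True, q: True, d: True, l: False}
  {q: True, d: True, z: False, l: False}


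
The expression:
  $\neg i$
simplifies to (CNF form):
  $\neg i$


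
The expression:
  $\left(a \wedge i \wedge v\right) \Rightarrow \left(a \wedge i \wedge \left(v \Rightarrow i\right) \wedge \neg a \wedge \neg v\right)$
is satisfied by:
  {v: False, a: False, i: False}
  {i: True, v: False, a: False}
  {a: True, v: False, i: False}
  {i: True, a: True, v: False}
  {v: True, i: False, a: False}
  {i: True, v: True, a: False}
  {a: True, v: True, i: False}


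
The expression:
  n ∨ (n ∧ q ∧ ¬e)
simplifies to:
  n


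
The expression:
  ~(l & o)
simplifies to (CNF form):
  ~l | ~o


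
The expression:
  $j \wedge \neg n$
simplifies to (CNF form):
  $j \wedge \neg n$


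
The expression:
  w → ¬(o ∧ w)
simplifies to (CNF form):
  ¬o ∨ ¬w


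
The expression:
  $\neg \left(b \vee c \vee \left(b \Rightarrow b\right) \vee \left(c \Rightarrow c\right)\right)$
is never true.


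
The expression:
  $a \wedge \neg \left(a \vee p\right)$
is never true.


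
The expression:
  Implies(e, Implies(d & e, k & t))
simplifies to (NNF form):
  ~d | ~e | (k & t)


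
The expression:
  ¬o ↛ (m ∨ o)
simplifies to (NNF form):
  ¬m ∧ ¬o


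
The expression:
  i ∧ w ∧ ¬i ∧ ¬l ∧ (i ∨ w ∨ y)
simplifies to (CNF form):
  False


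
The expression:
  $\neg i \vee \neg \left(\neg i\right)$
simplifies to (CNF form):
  $\text{True}$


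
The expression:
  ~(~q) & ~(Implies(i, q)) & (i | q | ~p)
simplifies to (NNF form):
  False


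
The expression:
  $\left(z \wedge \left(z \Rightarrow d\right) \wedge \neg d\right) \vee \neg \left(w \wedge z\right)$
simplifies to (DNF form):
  $\neg w \vee \neg z$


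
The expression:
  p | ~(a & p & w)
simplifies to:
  True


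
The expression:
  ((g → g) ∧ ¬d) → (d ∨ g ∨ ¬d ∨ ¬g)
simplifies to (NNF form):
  True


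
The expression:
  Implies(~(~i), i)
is always true.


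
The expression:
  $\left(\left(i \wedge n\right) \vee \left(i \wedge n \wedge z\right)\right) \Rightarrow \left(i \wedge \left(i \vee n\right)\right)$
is always true.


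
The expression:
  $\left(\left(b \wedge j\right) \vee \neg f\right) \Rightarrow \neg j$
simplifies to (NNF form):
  $\left(f \wedge \neg b\right) \vee \neg j$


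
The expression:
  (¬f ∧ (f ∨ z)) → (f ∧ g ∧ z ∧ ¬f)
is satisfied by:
  {f: True, z: False}
  {z: False, f: False}
  {z: True, f: True}


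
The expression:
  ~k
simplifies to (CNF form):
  ~k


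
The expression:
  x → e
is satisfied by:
  {e: True, x: False}
  {x: False, e: False}
  {x: True, e: True}


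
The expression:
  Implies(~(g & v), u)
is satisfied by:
  {v: True, u: True, g: True}
  {v: True, u: True, g: False}
  {u: True, g: True, v: False}
  {u: True, g: False, v: False}
  {v: True, g: True, u: False}


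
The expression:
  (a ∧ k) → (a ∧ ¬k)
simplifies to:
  ¬a ∨ ¬k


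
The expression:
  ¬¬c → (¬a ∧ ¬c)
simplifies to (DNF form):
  ¬c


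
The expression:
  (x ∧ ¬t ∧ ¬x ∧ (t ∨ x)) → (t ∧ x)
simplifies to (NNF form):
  True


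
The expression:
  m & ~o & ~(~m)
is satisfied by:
  {m: True, o: False}


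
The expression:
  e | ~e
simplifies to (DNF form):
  True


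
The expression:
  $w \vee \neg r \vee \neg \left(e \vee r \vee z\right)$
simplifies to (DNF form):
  $w \vee \neg r$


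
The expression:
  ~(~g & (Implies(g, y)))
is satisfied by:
  {g: True}


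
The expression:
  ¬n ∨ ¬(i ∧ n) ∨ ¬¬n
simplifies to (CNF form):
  True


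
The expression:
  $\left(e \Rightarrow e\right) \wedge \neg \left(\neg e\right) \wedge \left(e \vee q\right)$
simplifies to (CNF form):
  $e$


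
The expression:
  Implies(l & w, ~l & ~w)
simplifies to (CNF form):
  ~l | ~w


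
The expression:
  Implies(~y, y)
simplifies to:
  y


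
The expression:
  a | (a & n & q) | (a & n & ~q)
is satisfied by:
  {a: True}


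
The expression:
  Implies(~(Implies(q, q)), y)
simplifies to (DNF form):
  True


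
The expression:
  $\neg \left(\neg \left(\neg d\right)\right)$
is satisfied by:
  {d: False}


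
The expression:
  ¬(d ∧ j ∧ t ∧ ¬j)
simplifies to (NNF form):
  True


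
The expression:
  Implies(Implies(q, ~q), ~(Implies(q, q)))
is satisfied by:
  {q: True}


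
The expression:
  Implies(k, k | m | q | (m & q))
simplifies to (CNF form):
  True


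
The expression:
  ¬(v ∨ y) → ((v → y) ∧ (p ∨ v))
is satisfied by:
  {y: True, v: True, p: True}
  {y: True, v: True, p: False}
  {y: True, p: True, v: False}
  {y: True, p: False, v: False}
  {v: True, p: True, y: False}
  {v: True, p: False, y: False}
  {p: True, v: False, y: False}


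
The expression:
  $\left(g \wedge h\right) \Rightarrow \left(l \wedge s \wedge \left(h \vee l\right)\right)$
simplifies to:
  $\left(l \wedge s\right) \vee \neg g \vee \neg h$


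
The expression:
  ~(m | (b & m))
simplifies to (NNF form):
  ~m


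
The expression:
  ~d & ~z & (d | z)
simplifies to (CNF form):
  False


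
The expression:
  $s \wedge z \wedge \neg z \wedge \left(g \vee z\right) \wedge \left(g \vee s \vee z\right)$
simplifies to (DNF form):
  $\text{False}$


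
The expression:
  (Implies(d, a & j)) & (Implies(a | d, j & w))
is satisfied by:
  {w: True, j: True, a: False, d: False}
  {w: True, j: False, a: False, d: False}
  {j: True, d: False, w: False, a: False}
  {d: False, j: False, w: False, a: False}
  {a: True, w: True, j: True, d: False}
  {a: True, d: True, w: True, j: True}


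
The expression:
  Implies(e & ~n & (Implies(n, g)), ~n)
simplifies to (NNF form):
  True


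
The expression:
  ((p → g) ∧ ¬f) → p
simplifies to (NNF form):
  f ∨ p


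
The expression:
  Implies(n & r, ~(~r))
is always true.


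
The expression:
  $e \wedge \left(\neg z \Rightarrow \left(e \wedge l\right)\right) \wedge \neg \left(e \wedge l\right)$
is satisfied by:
  {z: True, e: True, l: False}


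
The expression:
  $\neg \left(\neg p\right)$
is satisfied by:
  {p: True}


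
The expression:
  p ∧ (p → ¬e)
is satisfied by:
  {p: True, e: False}


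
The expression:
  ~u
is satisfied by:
  {u: False}


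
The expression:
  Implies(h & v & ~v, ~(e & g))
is always true.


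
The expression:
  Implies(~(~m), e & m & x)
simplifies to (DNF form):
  ~m | (e & x)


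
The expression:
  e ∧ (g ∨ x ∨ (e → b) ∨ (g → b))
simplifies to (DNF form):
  e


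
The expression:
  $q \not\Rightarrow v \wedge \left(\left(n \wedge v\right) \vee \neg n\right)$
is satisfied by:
  {q: True, n: False, v: False}


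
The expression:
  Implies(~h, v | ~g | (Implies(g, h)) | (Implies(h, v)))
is always true.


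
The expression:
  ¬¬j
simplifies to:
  j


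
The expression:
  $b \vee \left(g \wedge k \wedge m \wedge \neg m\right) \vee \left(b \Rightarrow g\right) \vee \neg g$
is always true.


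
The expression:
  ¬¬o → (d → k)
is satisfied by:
  {k: True, o: False, d: False}
  {o: False, d: False, k: False}
  {d: True, k: True, o: False}
  {d: True, o: False, k: False}
  {k: True, o: True, d: False}
  {o: True, k: False, d: False}
  {d: True, o: True, k: True}


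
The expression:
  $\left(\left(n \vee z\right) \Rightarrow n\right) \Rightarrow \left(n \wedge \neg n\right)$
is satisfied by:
  {z: True, n: False}


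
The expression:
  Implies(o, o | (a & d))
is always true.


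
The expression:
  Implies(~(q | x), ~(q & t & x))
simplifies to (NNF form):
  True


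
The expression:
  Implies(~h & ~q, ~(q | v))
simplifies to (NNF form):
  h | q | ~v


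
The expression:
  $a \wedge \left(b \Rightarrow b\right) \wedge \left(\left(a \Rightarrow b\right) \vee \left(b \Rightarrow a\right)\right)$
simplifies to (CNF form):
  $a$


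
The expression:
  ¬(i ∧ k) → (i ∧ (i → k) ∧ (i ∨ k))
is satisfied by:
  {i: True, k: True}


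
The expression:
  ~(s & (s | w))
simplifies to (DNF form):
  ~s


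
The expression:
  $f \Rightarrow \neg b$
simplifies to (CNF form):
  $\neg b \vee \neg f$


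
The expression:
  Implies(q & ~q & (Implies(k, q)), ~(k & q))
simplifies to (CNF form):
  True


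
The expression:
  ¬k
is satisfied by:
  {k: False}


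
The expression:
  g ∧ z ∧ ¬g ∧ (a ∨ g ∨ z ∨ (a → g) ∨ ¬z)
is never true.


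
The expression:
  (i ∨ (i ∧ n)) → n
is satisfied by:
  {n: True, i: False}
  {i: False, n: False}
  {i: True, n: True}


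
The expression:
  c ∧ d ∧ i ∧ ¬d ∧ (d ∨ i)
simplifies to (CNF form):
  False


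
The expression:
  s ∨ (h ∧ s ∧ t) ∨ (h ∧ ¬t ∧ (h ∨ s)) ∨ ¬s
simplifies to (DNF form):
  True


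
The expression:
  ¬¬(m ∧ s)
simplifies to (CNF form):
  m ∧ s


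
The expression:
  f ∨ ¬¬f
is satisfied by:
  {f: True}


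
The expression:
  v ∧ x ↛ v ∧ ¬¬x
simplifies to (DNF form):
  False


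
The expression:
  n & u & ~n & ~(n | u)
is never true.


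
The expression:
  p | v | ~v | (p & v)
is always true.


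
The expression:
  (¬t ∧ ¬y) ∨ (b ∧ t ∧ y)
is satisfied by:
  {b: True, y: False, t: False}
  {b: False, y: False, t: False}
  {y: True, t: True, b: True}


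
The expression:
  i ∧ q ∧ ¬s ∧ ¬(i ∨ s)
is never true.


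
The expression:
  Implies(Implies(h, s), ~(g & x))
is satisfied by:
  {h: True, s: False, x: False, g: False}
  {h: False, s: False, x: False, g: False}
  {s: True, h: True, g: False, x: False}
  {s: True, g: False, h: False, x: False}
  {g: True, h: True, s: False, x: False}
  {g: True, h: False, s: False, x: False}
  {g: True, s: True, h: True, x: False}
  {g: True, s: True, h: False, x: False}
  {x: True, h: True, s: False, g: False}
  {x: True, h: False, s: False, g: False}
  {x: True, s: True, h: True, g: False}
  {x: True, s: True, h: False, g: False}
  {g: True, x: True, h: True, s: False}


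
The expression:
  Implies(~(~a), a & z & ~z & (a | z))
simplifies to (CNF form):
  ~a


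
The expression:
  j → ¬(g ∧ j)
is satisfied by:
  {g: False, j: False}
  {j: True, g: False}
  {g: True, j: False}


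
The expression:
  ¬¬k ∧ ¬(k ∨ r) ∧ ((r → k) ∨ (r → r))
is never true.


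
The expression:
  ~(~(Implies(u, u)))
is always true.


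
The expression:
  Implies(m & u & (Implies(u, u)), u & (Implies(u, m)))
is always true.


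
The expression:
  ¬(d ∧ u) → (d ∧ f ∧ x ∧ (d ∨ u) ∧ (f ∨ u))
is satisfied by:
  {x: True, u: True, f: True, d: True}
  {x: True, u: True, d: True, f: False}
  {u: True, f: True, d: True, x: False}
  {u: True, d: True, f: False, x: False}
  {x: True, f: True, d: True, u: False}


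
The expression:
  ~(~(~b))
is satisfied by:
  {b: False}


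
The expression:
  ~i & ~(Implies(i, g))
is never true.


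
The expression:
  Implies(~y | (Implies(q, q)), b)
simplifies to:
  b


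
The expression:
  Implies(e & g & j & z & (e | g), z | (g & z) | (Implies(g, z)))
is always true.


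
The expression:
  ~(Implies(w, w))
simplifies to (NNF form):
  False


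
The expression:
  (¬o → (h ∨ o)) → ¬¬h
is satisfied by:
  {h: True, o: False}
  {o: False, h: False}
  {o: True, h: True}


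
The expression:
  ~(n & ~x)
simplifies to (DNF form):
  x | ~n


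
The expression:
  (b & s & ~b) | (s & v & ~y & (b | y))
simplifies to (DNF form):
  b & s & v & ~y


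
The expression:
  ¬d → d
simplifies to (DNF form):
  d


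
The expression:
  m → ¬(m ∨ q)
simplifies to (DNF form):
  ¬m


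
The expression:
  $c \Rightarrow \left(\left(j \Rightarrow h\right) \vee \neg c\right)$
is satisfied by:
  {h: True, c: False, j: False}
  {c: False, j: False, h: False}
  {j: True, h: True, c: False}
  {j: True, c: False, h: False}
  {h: True, c: True, j: False}
  {c: True, h: False, j: False}
  {j: True, c: True, h: True}


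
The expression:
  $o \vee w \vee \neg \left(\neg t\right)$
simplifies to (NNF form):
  $o \vee t \vee w$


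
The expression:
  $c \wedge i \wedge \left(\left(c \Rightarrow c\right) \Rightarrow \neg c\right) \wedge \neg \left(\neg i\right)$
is never true.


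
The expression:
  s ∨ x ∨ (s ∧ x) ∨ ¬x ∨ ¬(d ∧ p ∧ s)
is always true.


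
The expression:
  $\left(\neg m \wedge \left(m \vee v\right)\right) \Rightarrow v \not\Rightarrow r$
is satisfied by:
  {m: True, v: False, r: False}
  {v: False, r: False, m: False}
  {r: True, m: True, v: False}
  {r: True, v: False, m: False}
  {m: True, v: True, r: False}
  {v: True, m: False, r: False}
  {r: True, v: True, m: True}


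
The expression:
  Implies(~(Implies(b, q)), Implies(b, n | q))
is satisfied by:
  {n: True, q: True, b: False}
  {n: True, q: False, b: False}
  {q: True, n: False, b: False}
  {n: False, q: False, b: False}
  {n: True, b: True, q: True}
  {n: True, b: True, q: False}
  {b: True, q: True, n: False}
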